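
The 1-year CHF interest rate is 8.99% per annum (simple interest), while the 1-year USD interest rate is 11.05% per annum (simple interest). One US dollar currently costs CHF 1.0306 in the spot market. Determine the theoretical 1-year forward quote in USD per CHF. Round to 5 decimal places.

T = 1 year.
CHF accumulates by 1 + 0.0899×1 = 1.089900.
USD accumulates by 1 + 0.1105×1 = 1.110500.
Forward (CHF per USD) = 1.0306 × 1.089900 / 1.110500 = 1.011482.
Invert for USD per CHF: 1 / 1.011482 = 0.98865.

0.98865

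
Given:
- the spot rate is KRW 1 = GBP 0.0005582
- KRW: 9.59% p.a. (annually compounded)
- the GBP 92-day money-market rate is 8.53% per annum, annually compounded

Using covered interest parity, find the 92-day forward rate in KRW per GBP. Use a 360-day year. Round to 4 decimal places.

1795.9279

T = 92/360 years.
GBP accumulates by (1 + 0.0853)^(92/360) = 1.0211392029.
KRW accumulates by (1 + 0.0959)^(92/360) = 1.0236787341.
CIP: F = S · (grow GBP)/(grow KRW) = 0.0005582 × 1.0211392029/1.0236787341 = 0.0005568152234 GBP per KRW.
Quoted the other way: 1/0.0005568152234 = 1795.9279 KRW per GBP.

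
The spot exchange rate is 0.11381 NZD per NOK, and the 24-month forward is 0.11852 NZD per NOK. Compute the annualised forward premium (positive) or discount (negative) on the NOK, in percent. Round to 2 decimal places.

T = 2 years.
Period premium: (0.11852 − 0.11381)/0.11381 = 0.0413848.
Per annum: 0.0413848 / 2 = 0.020692 = 2.07%.

+2.07%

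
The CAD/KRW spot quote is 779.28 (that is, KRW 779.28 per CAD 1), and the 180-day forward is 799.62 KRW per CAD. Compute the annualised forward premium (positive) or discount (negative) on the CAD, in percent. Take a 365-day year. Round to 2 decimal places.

+5.29%

T = 180/365 years.
Period premium: (799.62 − 779.28)/779.28 = 0.0261010.
Per annum: 0.0261010 / (180/365) = 0.052927 = 5.29%.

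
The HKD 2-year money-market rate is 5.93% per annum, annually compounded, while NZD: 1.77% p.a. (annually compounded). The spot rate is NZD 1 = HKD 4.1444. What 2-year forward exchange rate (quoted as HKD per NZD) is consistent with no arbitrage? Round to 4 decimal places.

T = 2 years.
HKD growth factor: (1 + 0.0593)^2 = 1.1221165.
NZD growth factor: (1 + 0.0177)^2 = 1.0357133.
Forward (HKD per NZD) = 4.1444 × 1.1221165 / 1.0357133 = 4.490142.

4.4901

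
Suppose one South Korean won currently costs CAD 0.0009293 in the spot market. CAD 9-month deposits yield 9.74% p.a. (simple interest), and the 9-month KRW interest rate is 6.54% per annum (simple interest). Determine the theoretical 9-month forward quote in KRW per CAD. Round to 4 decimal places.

1052.0110

T = 9/12 years.
CAD growth factor: 1 + 0.0974×9/12 = 1.073050.
KRW growth factor: 1 + 0.0654×9/12 = 1.049050.
So F = 0.0009293 × 1.073050 / 1.049050 = 0.0009505603784 (CAD/KRW).
Invert for KRW per CAD: 1 / 0.0009505603784 = 1052.0110.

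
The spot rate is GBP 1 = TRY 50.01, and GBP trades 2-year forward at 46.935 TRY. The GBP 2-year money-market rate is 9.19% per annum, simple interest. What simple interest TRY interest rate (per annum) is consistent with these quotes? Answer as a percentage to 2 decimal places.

5.55%

T = 2 years.
CIP gives F = S · g_TRY/g_GBP, so g_TRY/g_GBP = 46.935/50.01 = 0.9385123.
The GBP side grows by 1 + 0.0919×2 = 1.183800.
Hence g_TRY = 1.1110109.
r = (1.1110109 − 1)/2 = 0.055505 → 5.55%.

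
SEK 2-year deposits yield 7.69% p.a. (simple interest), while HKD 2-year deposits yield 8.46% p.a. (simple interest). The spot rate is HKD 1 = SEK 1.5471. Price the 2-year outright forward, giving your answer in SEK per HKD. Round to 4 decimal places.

1.5267

T = 2 years.
SEK growth factor: 1 + 0.0769×2 = 1.153800.
HKD accumulates by 1 + 0.0846×2 = 1.169200.
So F = 1.5471 × 1.153800 / 1.169200 = 1.526723 (SEK/HKD).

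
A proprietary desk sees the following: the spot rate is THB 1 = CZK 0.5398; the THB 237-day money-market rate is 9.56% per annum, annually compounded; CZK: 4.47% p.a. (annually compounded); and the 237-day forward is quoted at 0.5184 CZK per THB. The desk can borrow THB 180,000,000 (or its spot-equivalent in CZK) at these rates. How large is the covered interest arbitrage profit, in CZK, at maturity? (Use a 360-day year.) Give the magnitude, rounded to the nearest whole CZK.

CZK 909,165

T = 237/360 years.
Route A — deposit THB, sell forward: 180,000,000 × 1.0619504392 × 0.5184 = CZK 99,092,719.38.
Route B — convert at spot, deposit CZK: 180,000,000 × 0.5398 × 1.0292071624 = CZK 100,001,884.73.
The quoted forward undervalues THB, so borrow THB, convert to CZK at spot, deposit the CZK at 4.47%, and buy THB forward at 0.5184 to cover the loan.
Arbitrage profit = |99,092,719.38 − 100,001,884.73| = CZK 909,165.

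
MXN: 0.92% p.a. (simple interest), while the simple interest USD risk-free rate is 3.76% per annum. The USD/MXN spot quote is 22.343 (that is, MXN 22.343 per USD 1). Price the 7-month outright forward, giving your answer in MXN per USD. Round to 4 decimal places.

T = 7/12 years.
MXN accumulates by 1 + 0.0092×7/12 = 1.00536667.
USD growth factor: 1 + 0.0376×7/12 = 1.02193333.
So F = 22.343 × 1.00536667 / 1.02193333 = 21.980795 (MXN/USD).

21.9808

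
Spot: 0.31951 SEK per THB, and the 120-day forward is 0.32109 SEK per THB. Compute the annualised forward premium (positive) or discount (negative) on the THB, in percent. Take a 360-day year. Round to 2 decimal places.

T = 120/360 years.
(F − S)/S = (0.32109 − 0.31951)/0.31951 = 0.0049451.
Per annum: 0.0049451 / (120/360) = 0.014835 = 1.48%.

+1.48%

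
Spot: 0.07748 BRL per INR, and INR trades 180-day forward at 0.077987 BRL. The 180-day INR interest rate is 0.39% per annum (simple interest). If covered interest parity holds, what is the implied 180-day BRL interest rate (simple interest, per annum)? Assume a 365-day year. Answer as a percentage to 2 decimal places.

1.72%

T = 180/365 years.
CIP gives F = S · g_BRL/g_INR, so g_BRL/g_INR = 0.077987/0.07748 = 1.0065436.
INR growth factor: 1 + 0.0039×180/365 = 1.0019233.
That pins the BRL growth at 1.0084795.
(1.0084795 − 1)/T = 0.017195, i.e. 1.72%.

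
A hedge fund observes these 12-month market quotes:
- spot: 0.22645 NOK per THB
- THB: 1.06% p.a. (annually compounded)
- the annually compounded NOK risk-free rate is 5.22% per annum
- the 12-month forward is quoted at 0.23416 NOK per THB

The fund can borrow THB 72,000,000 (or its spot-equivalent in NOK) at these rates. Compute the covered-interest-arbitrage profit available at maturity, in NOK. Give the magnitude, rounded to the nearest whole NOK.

NOK 117,259

T = 1 year.
Keep in THB, deliver into the forward: 72,000,000·1.010600·0.23416 = NOK 17,038,230.91.
Swap to NOK now, deposit: 72,000,000·0.22645·1.052200 = NOK 17,155,489.68.
The quoted forward undervalues THB, so borrow THB, convert to NOK at spot, deposit the NOK at 5.22%, and buy THB forward at 0.23416 to cover the loan.
The gap between the two covered legs is NOK 117,259.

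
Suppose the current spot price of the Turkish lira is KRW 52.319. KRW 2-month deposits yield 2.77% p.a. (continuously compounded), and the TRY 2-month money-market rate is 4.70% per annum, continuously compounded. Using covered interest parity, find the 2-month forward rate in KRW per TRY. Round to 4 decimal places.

T = 2/12 years.
KRW accumulates by e^(0.0277×2/12) = 1.00462734.
TRY accumulates by e^(0.0470×2/12) = 1.00786409.
Forward (KRW per TRY) = 52.319 × 1.00462734 / 1.00786409 = 52.150978.

52.1510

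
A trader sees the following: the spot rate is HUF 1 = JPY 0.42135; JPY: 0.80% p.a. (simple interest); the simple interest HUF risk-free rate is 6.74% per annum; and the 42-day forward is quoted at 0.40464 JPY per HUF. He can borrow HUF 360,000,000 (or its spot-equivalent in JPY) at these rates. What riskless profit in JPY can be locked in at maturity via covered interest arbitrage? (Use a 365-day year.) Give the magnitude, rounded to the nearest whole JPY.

JPY 5,025,470

T = 42/365 years.
Keep in HUF, deliver into the forward: 360,000,000·1.00775561644·0.40464 = JPY 146,800,163.75.
Swap to JPY now, deposit: 360,000,000·0.42135·1.00092054795 = JPY 151,825,634.24.
The quoted forward undervalues HUF, so borrow HUF, convert to JPY at spot, deposit the JPY at 0.80%, and buy HUF forward at 0.40464 to cover the loan.
Arbitrage profit = |146,800,163.75 − 151,825,634.24| = JPY 5,025,470.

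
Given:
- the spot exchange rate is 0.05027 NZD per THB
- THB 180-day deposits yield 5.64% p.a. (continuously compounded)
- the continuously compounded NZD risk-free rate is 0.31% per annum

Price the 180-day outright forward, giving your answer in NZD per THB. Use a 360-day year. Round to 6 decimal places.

0.048948

T = 180/360 years.
NZD growth factor: e^(0.0031×180/360) = 1.0015512.
Growth of 1 THB over T: e^(0.0564×180/360) = 1.0286014.
CIP: F = S · (grow NZD)/(grow THB) = 0.05027 × 1.0015512/1.0286014 = 0.04894800 NZD per THB.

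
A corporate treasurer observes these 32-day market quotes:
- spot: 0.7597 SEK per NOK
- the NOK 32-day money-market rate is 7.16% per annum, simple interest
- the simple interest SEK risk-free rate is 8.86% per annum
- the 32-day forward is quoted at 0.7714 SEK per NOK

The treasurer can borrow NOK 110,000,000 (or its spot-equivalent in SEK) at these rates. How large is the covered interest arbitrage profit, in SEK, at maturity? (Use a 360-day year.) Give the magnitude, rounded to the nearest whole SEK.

SEK 1,168,912

T = 32/360 years.
Keep in NOK, deliver into the forward: 110,000,000·1.0063644444·0.7714 = SEK 85,394,048.57.
Swap to SEK now, deposit: 110,000,000·0.7597·1.0078755556 = SEK 84,225,136.55.
The quoted forward overvalues NOK, so borrow SEK, buy NOK at spot, deposit the NOK at 7.16%, and sell the proceeds forward at 0.7714.
Arbitrage profit = |85,394,048.57 − 84,225,136.55| = SEK 1,168,912.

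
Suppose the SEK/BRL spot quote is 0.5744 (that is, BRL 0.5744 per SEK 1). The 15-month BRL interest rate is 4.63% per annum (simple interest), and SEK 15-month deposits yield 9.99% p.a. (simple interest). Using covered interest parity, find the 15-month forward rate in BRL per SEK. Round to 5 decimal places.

T = 15/12 years.
Growth of 1 BRL over T: 1 + 0.0463×15/12 = 1.057875.
Growth of 1 SEK over T: 1 + 0.0999×15/12 = 1.124875.
So F = 0.5744 × 1.057875 / 1.124875 = 0.5401875 (BRL/SEK).

0.54019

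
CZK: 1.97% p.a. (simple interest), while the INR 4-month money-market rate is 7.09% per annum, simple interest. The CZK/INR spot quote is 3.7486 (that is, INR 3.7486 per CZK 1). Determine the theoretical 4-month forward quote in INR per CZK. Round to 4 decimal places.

T = 4/12 years.
Growth of 1 INR over T: 1 + 0.0709×4/12 = 1.0236333.
CZK accumulates by 1 + 0.0197×4/12 = 1.0065667.
Forward (INR per CZK) = 3.7486 × 1.0236333 / 1.0065667 = 3.812158.

3.8122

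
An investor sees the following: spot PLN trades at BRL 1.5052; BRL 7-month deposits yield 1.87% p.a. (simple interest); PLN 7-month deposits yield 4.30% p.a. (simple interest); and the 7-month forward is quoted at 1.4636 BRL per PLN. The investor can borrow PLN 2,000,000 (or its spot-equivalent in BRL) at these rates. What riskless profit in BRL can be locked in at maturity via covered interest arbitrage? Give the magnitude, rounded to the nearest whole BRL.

T = 7/12 years.
Route A — deposit PLN, sell forward: 2,000,000 × 1.025083333 × 1.4636 = BRL 3,000,623.93.
Route B — convert at spot, deposit BRL: 2,000,000 × 1.5052 × 1.010908333 = BRL 3,043,238.45.
The quoted forward undervalues PLN, so borrow PLN, convert to BRL at spot, deposit the BRL at 1.87%, and buy PLN forward at 1.4636 to cover the loan.
Arbitrage profit = |3,000,623.93 − 3,043,238.45| = BRL 42,615.

BRL 42,615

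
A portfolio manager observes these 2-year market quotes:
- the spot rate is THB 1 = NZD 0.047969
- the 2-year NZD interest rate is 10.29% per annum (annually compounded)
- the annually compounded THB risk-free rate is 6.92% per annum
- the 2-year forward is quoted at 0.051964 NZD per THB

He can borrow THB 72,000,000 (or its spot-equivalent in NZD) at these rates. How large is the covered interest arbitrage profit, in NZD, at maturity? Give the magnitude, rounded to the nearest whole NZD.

T = 2 years.
Keep in THB, deliver into the forward: 72,000,000·1.14318864·0.051964 = NZD 4,277,135.12.
Swap to NZD now, deposit: 72,000,000·0.047969·1.21638841 = NZD 4,201,123.37.
The quoted forward overvalues THB, so borrow NZD, buy THB at spot, deposit the THB at 6.92%, and sell the proceeds forward at 0.051964.
Arbitrage profit = |4,277,135.12 − 4,201,123.37| = NZD 76,012.

NZD 76,012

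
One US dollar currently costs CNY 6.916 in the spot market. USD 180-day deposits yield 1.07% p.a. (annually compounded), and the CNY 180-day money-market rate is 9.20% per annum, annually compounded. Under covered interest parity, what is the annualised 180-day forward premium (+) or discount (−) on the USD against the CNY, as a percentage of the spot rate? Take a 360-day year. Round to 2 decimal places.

+7.89%

T = 180/360 years.
F = S · g_CNY/g_USD = 6.916 × 1.044988/1.0053358 = 7.188779.
Annualised premium = (F − S)/S × (1/T) = (7.188779 − 6.916)/6.916 ÷ (180/360) = 7.89%.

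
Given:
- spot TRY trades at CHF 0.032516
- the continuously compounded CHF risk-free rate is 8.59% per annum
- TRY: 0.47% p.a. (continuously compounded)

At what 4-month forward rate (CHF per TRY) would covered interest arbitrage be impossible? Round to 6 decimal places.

T = 4/12 years.
CHF growth factor: e^(0.0859×4/12) = 1.0290472.
Growth of 1 TRY over T: e^(0.0047×4/12) = 1.0015679.
CIP: F = S · (grow CHF)/(grow TRY) = 0.032516 × 1.0290472/1.0015679 = 0.03340812 CHF per TRY.

0.033408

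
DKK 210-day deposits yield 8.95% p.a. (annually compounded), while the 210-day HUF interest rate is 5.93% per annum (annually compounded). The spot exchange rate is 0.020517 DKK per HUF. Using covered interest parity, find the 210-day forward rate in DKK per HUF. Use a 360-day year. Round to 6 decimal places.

0.020856

T = 210/360 years.
DKK accumulates by (1 + 0.0895)^(210/360) = 1.0512739.
Growth of 1 HUF over T: (1 + 0.0593)^(210/360) = 1.0341759.
CIP: F = S · (grow DKK)/(grow HUF) = 0.020517 × 1.0512739/1.0341759 = 0.02085621 DKK per HUF.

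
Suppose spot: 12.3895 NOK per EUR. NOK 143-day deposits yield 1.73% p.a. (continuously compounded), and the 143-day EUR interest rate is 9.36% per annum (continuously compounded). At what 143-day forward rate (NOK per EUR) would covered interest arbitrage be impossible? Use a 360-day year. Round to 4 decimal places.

T = 143/360 years.
Growth of 1 NOK over T: e^(0.0173×143/360) = 1.00689561.
Growth of 1 EUR over T: e^(0.0936×143/360) = 1.03787982.
Forward (NOK per EUR) = 12.3895 × 1.00689561 / 1.03787982 = 12.019632.

12.0196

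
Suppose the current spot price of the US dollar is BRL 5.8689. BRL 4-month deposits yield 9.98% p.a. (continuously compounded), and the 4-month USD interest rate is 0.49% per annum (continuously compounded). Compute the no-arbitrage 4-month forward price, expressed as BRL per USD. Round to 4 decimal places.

T = 4/12 years.
BRL growth factor: e^(0.0998×4/12) = 1.0338262.
Growth of 1 USD over T: e^(0.0049×4/12) = 1.0016347.
So F = 5.8689 × 1.0338262 / 1.0016347 = 6.057520 (BRL/USD).

6.0575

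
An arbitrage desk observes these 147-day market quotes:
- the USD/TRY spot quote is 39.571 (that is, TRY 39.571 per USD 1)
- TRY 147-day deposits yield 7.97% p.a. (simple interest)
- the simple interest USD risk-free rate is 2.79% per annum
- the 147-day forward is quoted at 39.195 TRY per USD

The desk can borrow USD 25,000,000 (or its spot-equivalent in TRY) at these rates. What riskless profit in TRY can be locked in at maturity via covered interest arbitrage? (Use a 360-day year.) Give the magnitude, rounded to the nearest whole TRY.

T = 147/360 years.
Route A — deposit USD, sell forward: 25,000,000 × 1.0113925 × 39.195 = TRY 991,038,225.94.
Route B — convert at spot, deposit TRY: 25,000,000 × 39.571 × 1.03254416667 = TRY 1,021,470,130.48.
The quoted forward undervalues USD, so borrow USD, convert to TRY at spot, deposit the TRY at 7.97%, and buy USD forward at 39.195 to cover the loan.
Profit = 1,021,470,130.48 − 991,038,225.94 = TRY 30,431,905.

TRY 30,431,905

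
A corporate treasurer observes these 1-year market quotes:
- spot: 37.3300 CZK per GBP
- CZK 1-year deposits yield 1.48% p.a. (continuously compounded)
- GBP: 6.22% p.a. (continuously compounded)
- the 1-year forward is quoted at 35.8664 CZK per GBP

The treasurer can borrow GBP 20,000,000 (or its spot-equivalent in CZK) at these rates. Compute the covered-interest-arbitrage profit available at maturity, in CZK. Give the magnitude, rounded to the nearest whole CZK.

CZK 5,630,786

T = 1 year.
Keep in GBP, deliver into the forward: 20,000,000·1.06417515848·35.8664 = CZK 763,362,638.08.
Swap to CZK now, deposit: 20,000,000·37.3300·1.0149100623 = CZK 757,731,852.51.
The quoted forward overvalues GBP, so borrow CZK, buy GBP at spot, deposit the GBP at 6.22%, and sell the proceeds forward at 35.8664.
Arbitrage profit = |763,362,638.08 − 757,731,852.51| = CZK 5,630,786.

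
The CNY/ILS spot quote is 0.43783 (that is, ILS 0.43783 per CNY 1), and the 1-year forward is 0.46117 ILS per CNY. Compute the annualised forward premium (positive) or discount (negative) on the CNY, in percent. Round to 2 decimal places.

T = 1 year.
(F − S)/S = (0.46117 − 0.43783)/0.43783 = 0.0533084.
×(1/T) gives 5.33% p.a.

+5.33%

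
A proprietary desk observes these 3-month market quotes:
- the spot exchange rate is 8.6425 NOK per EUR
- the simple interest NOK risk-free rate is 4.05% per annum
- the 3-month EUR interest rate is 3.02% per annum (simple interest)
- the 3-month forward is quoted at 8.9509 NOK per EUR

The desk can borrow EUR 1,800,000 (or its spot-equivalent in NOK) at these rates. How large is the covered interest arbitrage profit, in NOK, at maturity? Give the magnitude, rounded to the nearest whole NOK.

NOK 519,253

T = 3/12 years.
Invest the EUR and cover forward: 1,800,000 × 1.007550 × 8.9509 = NOK 16,233,262.73.
Convert at spot and invest in NOK: 1,800,000 × 8.6425 × 1.010125 = NOK 15,714,009.56.
The quoted forward overvalues EUR, so borrow NOK, buy EUR at spot, deposit the EUR at 3.02%, and sell the proceeds forward at 8.9509.
Profit = 16,233,262.73 − 15,714,009.56 = NOK 519,253.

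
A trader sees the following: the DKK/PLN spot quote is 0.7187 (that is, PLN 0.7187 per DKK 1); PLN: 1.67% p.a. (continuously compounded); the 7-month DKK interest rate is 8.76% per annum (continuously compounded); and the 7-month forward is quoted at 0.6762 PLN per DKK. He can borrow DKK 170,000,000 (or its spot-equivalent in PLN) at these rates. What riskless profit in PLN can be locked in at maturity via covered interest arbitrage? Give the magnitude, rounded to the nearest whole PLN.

PLN 2,394,220

T = 7/12 years.
Invest the DKK and cover forward: 170,000,000 × 1.05242813083 × 0.6762 = PLN 120,980,823.35.
Convert at spot and invest in PLN: 170,000,000 × 0.7187 × 1.00978927116 = PLN 123,375,043.36.
The quoted forward undervalues DKK, so borrow DKK, convert to PLN at spot, deposit the PLN at 1.67%, and buy DKK forward at 0.6762 to cover the loan.
Arbitrage profit = |120,980,823.35 − 123,375,043.36| = PLN 2,394,220.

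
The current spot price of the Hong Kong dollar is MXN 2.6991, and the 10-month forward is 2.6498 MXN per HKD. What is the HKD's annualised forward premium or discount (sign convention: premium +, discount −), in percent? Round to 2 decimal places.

T = 10/12 years.
(F − S)/S = (2.6498 − 2.6991)/2.6991 = -0.0182653.
Per annum: -0.0182653 / (10/12) = -0.021918 = -2.19%.

-2.19%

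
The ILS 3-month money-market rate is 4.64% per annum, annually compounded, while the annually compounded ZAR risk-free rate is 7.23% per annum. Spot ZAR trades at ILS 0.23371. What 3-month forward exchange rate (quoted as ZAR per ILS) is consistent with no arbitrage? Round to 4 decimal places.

4.3050

T = 3/12 years.
ILS growth factor: (1 + 0.0464)^(3/12) = 1.0114035.
ZAR growth factor: (1 + 0.0723)^(3/12) = 1.0176046.
CIP: F = S · (grow ILS)/(grow ZAR) = 0.23371 × 1.0114035/1.0176046 = 0.2322858 ILS per ZAR.
Quoted the other way: 1/0.2322858 = 4.3050 ZAR per ILS.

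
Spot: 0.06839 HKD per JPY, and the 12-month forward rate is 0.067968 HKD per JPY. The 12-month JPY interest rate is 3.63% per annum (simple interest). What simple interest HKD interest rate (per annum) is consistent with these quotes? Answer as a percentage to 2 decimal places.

T = 1 year.
F/S = 0.067968/0.06839 = 0.9938295 = (growth of HKD) / (growth of JPY).
The JPY side grows by 1 + 0.0363×1 = 1.036300.
That pins the HKD growth at 1.0299055.
r = (1.0299055 − 1)/1 = 0.029905 → 2.99%.

2.99%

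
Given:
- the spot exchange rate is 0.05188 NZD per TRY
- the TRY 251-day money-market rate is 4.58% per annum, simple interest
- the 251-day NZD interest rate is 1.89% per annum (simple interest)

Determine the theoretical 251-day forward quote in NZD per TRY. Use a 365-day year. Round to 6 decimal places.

T = 251/365 years.
NZD growth factor: 1 + 0.0189×251/365 = 1.012997.
TRY growth factor: 1 + 0.0458×251/365 = 1.0314953.
CIP: F = S · (grow NZD)/(grow TRY) = 0.05188 × 1.012997/1.0314953 = 0.05094961 NZD per TRY.

0.050950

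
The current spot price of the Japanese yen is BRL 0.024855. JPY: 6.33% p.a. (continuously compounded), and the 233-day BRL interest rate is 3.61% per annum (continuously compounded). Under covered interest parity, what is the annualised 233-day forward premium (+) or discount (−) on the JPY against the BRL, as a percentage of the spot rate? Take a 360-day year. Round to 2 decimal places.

-2.70%

T = 233/360 years.
CIP forward (BRL per JPY) = 0.024855 × 1.0236398/1.041820 = 0.024421270.
(F − S)/S ÷ T = (0.024421270 − 0.024855)/0.024855/(233/360) = -0.026962 → -2.70%.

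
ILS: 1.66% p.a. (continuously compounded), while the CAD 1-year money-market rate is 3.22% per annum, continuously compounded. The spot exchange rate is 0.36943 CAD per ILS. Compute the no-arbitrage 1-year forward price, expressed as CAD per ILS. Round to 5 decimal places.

0.37524

T = 1 year.
Growth of 1 CAD over T: e^(0.0322×1) = 1.032724.
ILS accumulates by e^(0.0166×1) = 1.0167385.
So F = 0.36943 × 1.032724 / 1.0167385 = 0.3752383 (CAD/ILS).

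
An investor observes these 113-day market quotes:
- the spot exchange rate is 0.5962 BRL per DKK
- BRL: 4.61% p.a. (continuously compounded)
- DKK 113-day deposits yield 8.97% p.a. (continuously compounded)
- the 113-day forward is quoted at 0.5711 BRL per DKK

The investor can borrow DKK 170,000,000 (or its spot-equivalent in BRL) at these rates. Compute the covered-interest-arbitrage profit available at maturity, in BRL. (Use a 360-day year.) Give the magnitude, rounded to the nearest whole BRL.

BRL 2,971,871

T = 113/360 years.
Keep in DKK, deliver into the forward: 170,000,000·1.02855595524·0.5711 = BRL 99,859,412.03.
Swap to BRL now, deposit: 170,000,000·0.5962·1.01457547907 = BRL 102,831,283.11.
The quoted forward undervalues DKK, so borrow DKK, convert to BRL at spot, deposit the BRL at 4.61%, and buy DKK forward at 0.5711 to cover the loan.
Profit = 102,831,283.11 − 99,859,412.03 = BRL 2,971,871.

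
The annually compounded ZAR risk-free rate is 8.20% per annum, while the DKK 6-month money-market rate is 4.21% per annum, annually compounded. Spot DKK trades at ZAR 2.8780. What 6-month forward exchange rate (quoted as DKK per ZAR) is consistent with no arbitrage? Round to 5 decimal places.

0.34100

T = 6/12 years.
ZAR growth factor: (1 + 0.0820)^(6/12) = 1.0401923.
DKK growth factor: (1 + 0.0421)^(6/12) = 1.020833.
Forward (ZAR per DKK) = 2.878 × 1.0401923 / 1.020833 = 2.932579.
Invert for DKK per ZAR: 1 / 2.932579 = 0.34100.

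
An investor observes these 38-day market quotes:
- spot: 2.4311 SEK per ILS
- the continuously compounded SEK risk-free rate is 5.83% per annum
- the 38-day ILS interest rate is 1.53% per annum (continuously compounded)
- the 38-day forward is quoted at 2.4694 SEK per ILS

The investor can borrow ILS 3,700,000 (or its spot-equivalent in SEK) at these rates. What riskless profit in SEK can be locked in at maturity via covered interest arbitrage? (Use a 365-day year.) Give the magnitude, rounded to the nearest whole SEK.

T = 38/365 years.
Invest the ILS and cover forward: 3,700,000 × 1.001594146 × 2.4694 = SEK 9,151,345.36.
Convert at spot and invest in SEK: 3,700,000 × 2.4311 × 1.006088046 = SEK 9,049,832.40.
The quoted forward overvalues ILS, so borrow SEK, buy ILS at spot, deposit the ILS at 1.53%, and sell the proceeds forward at 2.4694.
Arbitrage profit = |9,151,345.36 − 9,049,832.40| = SEK 101,513.

SEK 101,513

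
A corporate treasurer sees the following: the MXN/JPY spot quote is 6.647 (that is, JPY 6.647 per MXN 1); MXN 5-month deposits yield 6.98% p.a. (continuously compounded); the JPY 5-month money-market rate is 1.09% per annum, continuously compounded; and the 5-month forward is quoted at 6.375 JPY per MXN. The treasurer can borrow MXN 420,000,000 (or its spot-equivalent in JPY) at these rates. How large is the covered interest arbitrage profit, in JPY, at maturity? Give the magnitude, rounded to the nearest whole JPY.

T = 5/12 years.
Invest the MXN and cover forward: 420,000,000 × 1.029510383432 × 6.375 = JPY 2,756,514,051.64.
Convert at spot and invest in JPY: 420,000,000 × 6.647 × 1.004551995666 = JPY 2,804,447,988.38.
The quoted forward undervalues MXN, so borrow MXN, convert to JPY at spot, deposit the JPY at 1.09%, and buy MXN forward at 6.375 to cover the loan.
Arbitrage profit = |2,756,514,051.64 − 2,804,447,988.38| = JPY 47,933,937.

JPY 47,933,937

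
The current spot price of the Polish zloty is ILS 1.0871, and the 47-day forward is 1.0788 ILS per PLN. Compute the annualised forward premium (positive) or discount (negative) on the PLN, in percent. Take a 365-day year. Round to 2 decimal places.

-5.93%

T = 47/365 years.
PLN trades forward at -0.76350% vs spot over the period.
×(1/T) gives -5.93% p.a.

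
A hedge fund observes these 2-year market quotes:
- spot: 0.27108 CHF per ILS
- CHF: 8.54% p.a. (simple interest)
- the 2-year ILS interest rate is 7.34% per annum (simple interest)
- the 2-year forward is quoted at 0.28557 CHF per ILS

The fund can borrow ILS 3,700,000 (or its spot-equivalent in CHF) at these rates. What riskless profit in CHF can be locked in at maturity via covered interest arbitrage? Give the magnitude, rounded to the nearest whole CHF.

T = 2 years.
Keep in ILS, deliver into the forward: 3,700,000·1.146800·0.28557 = CHF 1,211,719.20.
Swap to CHF now, deposit: 3,700,000·0.27108·1.170800 = CHF 1,174,307.72.
The quoted forward overvalues ILS, so borrow CHF, buy ILS at spot, deposit the ILS at 7.34%, and sell the proceeds forward at 0.28557.
Profit = 1,211,719.20 − 1,174,307.72 = CHF 37,411.

CHF 37,411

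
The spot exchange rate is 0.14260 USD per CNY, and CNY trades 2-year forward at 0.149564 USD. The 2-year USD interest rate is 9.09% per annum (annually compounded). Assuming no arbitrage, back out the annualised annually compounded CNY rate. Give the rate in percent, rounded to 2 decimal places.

6.52%

T = 2 years.
CIP gives F = S · g_USD/g_CNY, so g_USD/g_CNY = 0.149564/0.1426 = 1.0488359.
USD growth factor: (1 + 0.0909)^2 = 1.1900628.
That pins the CNY growth at 1.1346511.
Annualise: 1.1346511^(1/2) − 1 = 0.065200 = 6.52%.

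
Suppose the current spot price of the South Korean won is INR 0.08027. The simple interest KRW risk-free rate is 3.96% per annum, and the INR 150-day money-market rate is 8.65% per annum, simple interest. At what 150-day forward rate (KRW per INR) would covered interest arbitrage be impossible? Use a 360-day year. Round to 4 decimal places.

T = 150/360 years.
INR accumulates by 1 + 0.0865×150/360 = 1.03604167.
Growth of 1 KRW over T: 1 + 0.0396×150/360 = 1.016500.
CIP: F = S · (grow INR)/(grow KRW) = 0.08027 × 1.03604167/1.016500 = 0.081813148 INR per KRW.
Quoted the other way: 1/0.081813148 = 12.2230 KRW per INR.

12.2230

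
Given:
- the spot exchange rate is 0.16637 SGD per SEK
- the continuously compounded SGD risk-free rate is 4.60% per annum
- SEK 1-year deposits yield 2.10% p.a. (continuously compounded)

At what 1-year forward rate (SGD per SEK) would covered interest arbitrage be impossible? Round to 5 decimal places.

T = 1 year.
SGD growth factor: e^(0.0460×1) = 1.0470744.
SEK growth factor: e^(0.0210×1) = 1.0212221.
Forward (SGD per SEK) = 0.16637 × 1.0470744 / 1.0212221 = 0.1705817.

0.17058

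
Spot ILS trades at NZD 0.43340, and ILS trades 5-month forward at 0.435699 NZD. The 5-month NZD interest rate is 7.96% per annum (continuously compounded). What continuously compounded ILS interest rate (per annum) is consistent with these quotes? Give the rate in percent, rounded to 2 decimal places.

T = 5/12 years.
By CIP, F/S equals the NZD-to-ILS growth ratio: 0.435699/0.4334 = 1.0053046.
NZD growth factor: e^(0.0796×5/12) = 1.0337228.
Hence g_ILS = 1.0282682.
Take logs: ln 1.0282682 / (5/12) = 0.066902, so 6.69%.

6.69%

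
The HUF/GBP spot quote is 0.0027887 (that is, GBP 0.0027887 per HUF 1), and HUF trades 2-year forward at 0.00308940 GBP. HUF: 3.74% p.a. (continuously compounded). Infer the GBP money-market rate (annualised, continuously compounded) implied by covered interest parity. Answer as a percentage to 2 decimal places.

T = 2 years.
CIP gives F = S · g_GBP/g_HUF, so g_GBP/g_HUF = 0.0030894/0.0027887 = 1.1078280.
The HUF side grows by e^(0.0374×2) = 1.0776686.
So the GBP growth factor = 1.1938714.
Take logs: ln 1.1938714 / 2 = 0.088601, so 8.86%.

8.86%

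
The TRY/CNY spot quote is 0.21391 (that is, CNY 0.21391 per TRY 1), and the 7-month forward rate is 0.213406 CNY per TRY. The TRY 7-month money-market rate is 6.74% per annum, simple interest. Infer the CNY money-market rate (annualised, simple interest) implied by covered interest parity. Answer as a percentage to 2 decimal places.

T = 7/12 years.
By CIP, F/S equals the CNY-to-TRY growth ratio: 0.213406/0.21391 = 0.9976439.
TRY growth factor: 1 + 0.0674×7/12 = 1.0393167.
Hence g_CNY = 1.036868.
(1.036868 − 1)/T = 0.063202, i.e. 6.32%.

6.32%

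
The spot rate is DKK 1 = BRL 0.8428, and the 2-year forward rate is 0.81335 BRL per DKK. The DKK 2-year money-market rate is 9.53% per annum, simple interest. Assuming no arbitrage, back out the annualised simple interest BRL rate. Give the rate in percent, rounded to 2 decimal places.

T = 2 years.
F/S = 0.81335/0.8428 = 0.9650570 = (growth of BRL) / (growth of DKK).
DKK growth factor: 1 + 0.0953×2 = 1.190600.
Hence g_BRL = 1.1489969.
r = (1.1489969 − 1)/2 = 0.074498 → 7.45%.

7.45%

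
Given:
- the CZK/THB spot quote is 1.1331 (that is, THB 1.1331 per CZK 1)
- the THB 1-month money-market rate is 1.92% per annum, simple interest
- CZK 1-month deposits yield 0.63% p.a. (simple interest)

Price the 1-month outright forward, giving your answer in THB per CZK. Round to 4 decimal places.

T = 1/12 years.
Growth of 1 THB over T: 1 + 0.0192×1/12 = 1.001600.
Growth of 1 CZK over T: 1 + 0.0063×1/12 = 1.000525.
Forward (THB per CZK) = 1.1331 × 1.001600 / 1.000525 = 1.134317.

1.1343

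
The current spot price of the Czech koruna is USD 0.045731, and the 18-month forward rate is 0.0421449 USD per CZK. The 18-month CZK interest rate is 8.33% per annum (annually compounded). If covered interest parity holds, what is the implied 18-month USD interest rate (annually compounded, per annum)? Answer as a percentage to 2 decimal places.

T = 18/12 years.
F/S = 0.0421449/0.045731 = 0.9215827 = (growth of USD) / (growth of CZK).
CZK growth factor: (1 + 0.0833)^(18/12) = 1.127517.
Hence g_USD = 1.0391002.
Annualise: 1.0391002^(12/18) − 1 = 0.025900 = 2.59%.

2.59%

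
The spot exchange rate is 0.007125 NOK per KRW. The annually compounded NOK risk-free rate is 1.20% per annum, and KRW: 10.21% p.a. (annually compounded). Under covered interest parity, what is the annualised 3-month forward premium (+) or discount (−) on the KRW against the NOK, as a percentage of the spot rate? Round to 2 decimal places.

T = 3/12 years.
F = S · g_NOK/g_KRW = 0.007125 × 1.0029866/1.0246021 = 0.006974688.
(F − S)/S ÷ T = (0.006974688 − 0.007125)/0.007125/(3/12) = -0.084386 → -8.44%.

-8.44%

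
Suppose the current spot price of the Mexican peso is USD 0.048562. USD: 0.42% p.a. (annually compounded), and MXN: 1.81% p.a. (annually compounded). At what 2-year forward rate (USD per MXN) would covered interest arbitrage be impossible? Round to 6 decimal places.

0.047245

T = 2 years.
USD growth factor: (1 + 0.0042)^2 = 1.0084176.
MXN growth factor: (1 + 0.0181)^2 = 1.0365276.
So F = 0.048562 × 1.0084176 / 1.0365276 = 0.04724503 (USD/MXN).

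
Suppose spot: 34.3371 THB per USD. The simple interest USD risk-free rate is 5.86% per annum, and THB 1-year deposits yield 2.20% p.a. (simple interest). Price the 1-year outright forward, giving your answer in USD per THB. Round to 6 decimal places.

T = 1 year.
THB growth factor: 1 + 0.0220×1 = 1.022000.
Growth of 1 USD over T: 1 + 0.0586×1 = 1.058600.
CIP: F = S · (grow THB)/(grow USD) = 34.3371 × 1.022000/1.058600 = 33.14993 THB per USD.
Quoted the other way: 1/33.14993 = 0.030166 USD per THB.

0.030166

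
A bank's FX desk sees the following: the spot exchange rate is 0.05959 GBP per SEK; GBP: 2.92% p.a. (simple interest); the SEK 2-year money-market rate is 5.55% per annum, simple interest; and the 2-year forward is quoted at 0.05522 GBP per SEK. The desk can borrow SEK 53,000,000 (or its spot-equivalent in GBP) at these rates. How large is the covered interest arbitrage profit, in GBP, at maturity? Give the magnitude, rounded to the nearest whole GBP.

T = 2 years.
Keep in SEK, deliver into the forward: 53,000,000·1.111000·0.05522 = GBP 3,251,519.26.
Swap to GBP now, deposit: 53,000,000·0.05959·1.058400 = GBP 3,342,712.97.
The quoted forward undervalues SEK, so borrow SEK, convert to GBP at spot, deposit the GBP at 2.92%, and buy SEK forward at 0.05522 to cover the loan.
Arbitrage profit = |3,251,519.26 − 3,342,712.97| = GBP 91,194.

GBP 91,194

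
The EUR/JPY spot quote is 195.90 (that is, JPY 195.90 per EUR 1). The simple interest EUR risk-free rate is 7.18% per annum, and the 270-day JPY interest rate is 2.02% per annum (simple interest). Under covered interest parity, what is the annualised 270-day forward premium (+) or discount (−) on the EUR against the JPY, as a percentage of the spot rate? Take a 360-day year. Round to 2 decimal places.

-4.90%

T = 270/360 years.
F = S · g_JPY/g_EUR = 195.9 × 1.015150/1.053850 = 188.70606.
(F − S)/S ÷ T = (188.70606 − 195.9)/195.9/(270/360) = -0.048963 → -4.90%.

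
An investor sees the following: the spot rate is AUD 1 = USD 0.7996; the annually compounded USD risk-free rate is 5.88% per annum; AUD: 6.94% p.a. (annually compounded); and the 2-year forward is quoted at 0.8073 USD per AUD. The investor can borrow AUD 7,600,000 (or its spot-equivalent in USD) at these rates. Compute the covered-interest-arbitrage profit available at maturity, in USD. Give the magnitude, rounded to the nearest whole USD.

USD 204,014

T = 2 years.
Keep in AUD, deliver into the forward: 7,600,000·1.14361636·0.8073 = USD 7,016,635.30.
Swap to USD now, deposit: 7,600,000·0.7996·1.12105744 = USD 6,812,621.22.
The quoted forward overvalues AUD, so borrow USD, buy AUD at spot, deposit the AUD at 6.94%, and sell the proceeds forward at 0.8073.
Arbitrage profit = |7,016,635.30 − 6,812,621.22| = USD 204,014.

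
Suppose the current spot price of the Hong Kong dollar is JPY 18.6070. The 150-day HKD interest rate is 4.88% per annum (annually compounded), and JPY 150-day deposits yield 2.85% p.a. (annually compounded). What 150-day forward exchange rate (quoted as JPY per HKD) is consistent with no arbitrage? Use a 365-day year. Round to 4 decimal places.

18.4581

T = 150/365 years.
JPY accumulates by (1 + 0.0285)^(150/365) = 1.01161547.
Growth of 1 HKD over T: (1 + 0.0488)^(150/365) = 1.01977378.
CIP: F = S · (grow JPY)/(grow HKD) = 18.607 × 1.01161547/1.01977378 = 18.458142 JPY per HKD.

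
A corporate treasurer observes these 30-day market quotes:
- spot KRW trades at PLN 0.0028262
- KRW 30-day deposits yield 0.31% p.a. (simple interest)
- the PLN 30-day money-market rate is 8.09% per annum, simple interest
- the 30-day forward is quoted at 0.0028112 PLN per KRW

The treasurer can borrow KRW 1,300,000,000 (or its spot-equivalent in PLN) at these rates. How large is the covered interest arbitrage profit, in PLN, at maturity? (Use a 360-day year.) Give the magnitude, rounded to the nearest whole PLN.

T = 30/360 years.
Invest the KRW and cover forward: 1,300,000,000 × 1.000258333 × 0.0028112 = PLN 3,655,504.09.
Convert at spot and invest in PLN: 1,300,000,000 × 0.0028262 × 1.006741667 = PLN 3,698,829.29.
The quoted forward undervalues KRW, so borrow KRW, convert to PLN at spot, deposit the PLN at 8.09%, and buy KRW forward at 0.0028112 to cover the loan.
Profit = 3,698,829.29 − 3,655,504.09 = PLN 43,325.

PLN 43,325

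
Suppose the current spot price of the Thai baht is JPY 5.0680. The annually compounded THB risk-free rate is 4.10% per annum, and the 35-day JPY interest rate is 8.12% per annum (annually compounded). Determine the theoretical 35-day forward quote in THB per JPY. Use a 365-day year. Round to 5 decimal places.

T = 35/365 years.
Growth of 1 JPY over T: (1 + 0.0812)^(35/365) = 1.0075144.
THB accumulates by (1 + 0.0410)^(35/365) = 1.0038605.
CIP: F = S · (grow JPY)/(grow THB) = 5.068 × 1.0075144/1.0038605 = 5.086447 JPY per THB.
Quoted the other way: 1/5.086447 = 0.19660 THB per JPY.

0.19660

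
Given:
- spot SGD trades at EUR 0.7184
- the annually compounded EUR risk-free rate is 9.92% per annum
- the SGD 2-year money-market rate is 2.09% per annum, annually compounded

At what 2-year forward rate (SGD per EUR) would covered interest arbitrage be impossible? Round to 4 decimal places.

1.2007

T = 2 years.
EUR growth factor: (1 + 0.0992)^2 = 1.2082406.
Growth of 1 SGD over T: (1 + 0.0209)^2 = 1.0422368.
Forward (EUR per SGD) = 0.7184 × 1.2082406 / 1.0422368 = 0.8328242.
Invert for SGD per EUR: 1 / 0.8328242 = 1.2007.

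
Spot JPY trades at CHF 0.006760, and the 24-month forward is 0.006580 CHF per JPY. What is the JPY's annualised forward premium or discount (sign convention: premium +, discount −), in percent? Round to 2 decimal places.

-1.33%

T = 2 years.
Period premium: (0.006580 − 0.00676)/0.00676 = -0.0266272.
Annualise by dividing by T: -0.0266272 / 2 = -0.013314 → -1.33%.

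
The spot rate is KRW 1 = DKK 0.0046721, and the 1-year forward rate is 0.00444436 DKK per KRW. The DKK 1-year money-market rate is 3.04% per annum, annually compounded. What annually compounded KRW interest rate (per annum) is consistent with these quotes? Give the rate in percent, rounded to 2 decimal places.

T = 1 year.
CIP gives F = S · g_DKK/g_KRW, so g_DKK/g_KRW = 0.00444436/0.0046721 = 0.9512553.
The DKK side grows by (1 + 0.0304)^1 = 1.030400.
Hence g_KRW = 1.0832003.
Annualise: 1.0832003^(1/1) − 1 = 0.083200 = 8.32%.

8.32%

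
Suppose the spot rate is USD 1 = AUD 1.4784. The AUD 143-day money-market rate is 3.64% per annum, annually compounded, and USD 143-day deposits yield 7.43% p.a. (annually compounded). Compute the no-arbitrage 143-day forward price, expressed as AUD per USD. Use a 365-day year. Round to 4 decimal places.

1.4577

T = 143/365 years.
AUD accumulates by (1 + 0.0364)^(143/365) = 1.014106.
Growth of 1 USD over T: (1 + 0.0743)^(143/365) = 1.0284766.
Forward (AUD per USD) = 1.4784 × 1.014106 / 1.0284766 = 1.457743.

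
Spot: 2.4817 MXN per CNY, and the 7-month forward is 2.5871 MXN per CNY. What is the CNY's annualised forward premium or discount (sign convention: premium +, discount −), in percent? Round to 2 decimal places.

T = 7/12 years.
CNY trades forward at +4.24709% vs spot over the period.
Per annum: 0.0424709 / (7/12) = 0.072807 = 7.28%.

+7.28%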